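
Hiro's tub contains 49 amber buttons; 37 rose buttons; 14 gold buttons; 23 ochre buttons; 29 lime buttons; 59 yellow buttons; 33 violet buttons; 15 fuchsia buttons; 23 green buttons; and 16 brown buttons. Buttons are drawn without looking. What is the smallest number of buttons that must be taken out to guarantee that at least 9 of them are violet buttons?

In the worst case for collecting violet buttons, every non-violet button comes out first.
There are 49 + 37 + 14 + 23 + 29 + 59 + 15 + 23 + 16 = 265 non-violet buttons altogether.
After those, each further button must be violet, so 265 + 9 = 274 draws guarantee 9 violet buttons.

274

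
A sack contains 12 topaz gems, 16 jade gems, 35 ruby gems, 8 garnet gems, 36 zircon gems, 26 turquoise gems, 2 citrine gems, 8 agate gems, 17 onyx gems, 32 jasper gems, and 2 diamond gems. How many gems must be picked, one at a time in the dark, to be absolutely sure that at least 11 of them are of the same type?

Put each drawn gem into a box by type. The largest draw with every box below 11 takes min(count, 10) from each type; types with fewer than 10 contribute all they have.
Σ min(cᵢ, 10) = 10 + 10 + 10 + 8 + 10 + 10 + 2 + 8 + 10 + 10 + 2 = 90.
Draw number 90 + 1 = 91 must push one box to 11.

91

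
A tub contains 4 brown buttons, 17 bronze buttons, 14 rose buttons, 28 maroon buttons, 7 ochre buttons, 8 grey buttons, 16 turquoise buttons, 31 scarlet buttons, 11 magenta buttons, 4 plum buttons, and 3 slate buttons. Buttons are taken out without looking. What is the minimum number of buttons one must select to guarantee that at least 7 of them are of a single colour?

60

An adversary could hand out at most 6 buttons per colour (brown, plum, slate run out sooner): 4 + 6 + 6 + 6 + 6 + 6 + 6 + 6 + 6 + 4 + 3 = 59 buttons and still no colour has 7.
One more button lands in a colour already at 6, so 60 draws are enough and 59 are not.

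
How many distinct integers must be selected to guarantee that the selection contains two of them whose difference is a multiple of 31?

32

Integers whose pairwise differences are multiples of 31 are exactly those sharing a remainder mod 31. By pigeonhole, the 31 residue classes mod 31 are the pigeonholes.
With 31 integers one could put 1 in each residue class and have no class reach 2.
The 32nd integer pushes some class to 2, so 31·1 + 1 = 32.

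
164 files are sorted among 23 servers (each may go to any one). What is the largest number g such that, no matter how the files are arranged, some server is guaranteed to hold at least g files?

The 23 servers are the holes and the 164 files are the pigeons.
If every server held at most 7 files, the total would be at most 23 × 7 = 161, which is less than 164.
So some server holds at least ⌈164/23⌉ = 8 files.

8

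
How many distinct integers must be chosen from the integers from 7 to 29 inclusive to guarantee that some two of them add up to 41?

Two chosen integers sum to 41 exactly when both halves of some pair {x, 41−x} with 12 ≤ x ≤ 41−x ≤ 29 are chosen — 9 such pairs.
The remaining 5 elements (those with no distinct partner in range) can never complete a 41-sum, so the worst case takes all of them and one from each pair: 5 + 9 = 14.
By pigeonhole, the 15th integer has to be the second member of some pair, so 14 + 1 = 15.

15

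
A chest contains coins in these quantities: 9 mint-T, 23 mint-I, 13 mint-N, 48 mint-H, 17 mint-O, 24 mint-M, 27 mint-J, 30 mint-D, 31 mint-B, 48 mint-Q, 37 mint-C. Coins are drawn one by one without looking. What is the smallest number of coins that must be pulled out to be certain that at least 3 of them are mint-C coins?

In the worst case for collecting mint-C coins, every non-mint-C coin comes out first.
There are 9 + 23 + 13 + 48 + 17 + 24 + 27 + 30 + 31 + 48 = 270 non-mint-C coins altogether.
After those, each further coin must be mint-C, so 270 + 3 = 273 draws guarantee 3 mint-C coins.

273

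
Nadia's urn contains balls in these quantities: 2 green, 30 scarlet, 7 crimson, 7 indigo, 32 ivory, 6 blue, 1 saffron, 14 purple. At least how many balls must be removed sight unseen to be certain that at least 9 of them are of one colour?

Pigeonhole: the 8 colours are the holes; the balls drawn are the pigeons.
To avoid 9 of any one colour, the worst case takes at most 8 of each colour, or every ball of a colour that has fewer than 8.
That gives 2 + 8 + 7 + 7 + 8 + 6 + 1 + 8 = 47 balls with no colour reaching 9.
The next ball forces some colour to 9, so 47 + 1 = 48.

48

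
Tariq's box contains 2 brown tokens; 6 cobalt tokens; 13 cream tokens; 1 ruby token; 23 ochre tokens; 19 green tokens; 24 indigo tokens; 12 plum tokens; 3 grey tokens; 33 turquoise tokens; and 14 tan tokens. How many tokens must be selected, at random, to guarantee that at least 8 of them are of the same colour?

62

By the pigeonhole principle, put each drawn token into a box by colour. The largest draw with every box below 8 takes min(count, 7) from each colour; colours with fewer than 7 contribute all they have.
Σ min(cᵢ, 7) = 2 + 6 + 7 + 1 + 7 + 7 + 7 + 7 + 3 + 7 + 7 = 61.
Draw number 61 + 1 = 62 must push one box to 8.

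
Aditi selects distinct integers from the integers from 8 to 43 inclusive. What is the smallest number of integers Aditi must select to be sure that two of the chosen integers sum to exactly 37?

26

Two chosen integers sum to 37 exactly when both halves of some pair {x, 37−x} with 8 ≤ x ≤ 37−x ≤ 29 are chosen — 11 such pairs.
The remaining 14 elements (those with no distinct partner in range) can never complete a 37-sum, so the worst case takes all of them and one from each pair: 14 + 11 = 25.
Pigeonhole: the 26th integer has to be the second member of some pair, so 25 + 1 = 26.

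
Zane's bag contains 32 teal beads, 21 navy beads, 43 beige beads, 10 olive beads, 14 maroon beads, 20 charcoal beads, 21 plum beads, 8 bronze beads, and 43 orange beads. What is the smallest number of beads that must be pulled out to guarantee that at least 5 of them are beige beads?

174

In the worst case for collecting beige beads, every non-beige bead comes out first.
There are 32 + 21 + 10 + 14 + 20 + 21 + 8 + 43 = 169 non-beige beads altogether.
After those, each further bead must be beige, so 169 + 5 = 174 draws guarantee 5 beige beads.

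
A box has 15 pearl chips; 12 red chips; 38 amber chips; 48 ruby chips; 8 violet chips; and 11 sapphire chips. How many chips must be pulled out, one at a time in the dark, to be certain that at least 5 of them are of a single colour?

An adversary could hand out at most 4 chips per colour: 4 + 4 + 4 + 4 + 4 + 4 = 24 chips and still no colour has 5.
One more chip lands in a colour already at 4, so 25 draws are enough and 24 are not.

25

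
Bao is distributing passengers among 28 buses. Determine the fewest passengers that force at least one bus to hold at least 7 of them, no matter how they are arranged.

With 168 passengers one could put exactly 6 in each of the 28 buses, and no bus would reach 7.
One more passenger must land in a bus that already has 6, giving it 7.
So 28 × 6 + 1 = 169 passengers are required.

169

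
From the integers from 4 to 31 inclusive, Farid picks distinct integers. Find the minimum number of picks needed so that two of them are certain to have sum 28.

19

Group the elements by complementary pair {x, 28−x}: {4,24}, {5,23}, {6,22}, …, giving 10 two-element pairs; the single value 14 (it cannot pair with itself since the integers are distinct); and 7 integers whose partner 28−x falls outside [4,31].
Treating each of those 18 groups as a pigeonhole, one can pick one integer per group — 18 integers — with no two summing to 28.
The 19th integer lands in an occupied pair, forcing a sum of 28.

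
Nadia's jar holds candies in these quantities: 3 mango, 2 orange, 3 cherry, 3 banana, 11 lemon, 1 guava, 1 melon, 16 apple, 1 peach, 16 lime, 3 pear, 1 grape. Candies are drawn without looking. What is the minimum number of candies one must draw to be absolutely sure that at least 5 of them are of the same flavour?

31

The 12 flavours are the holes; the candies drawn are the pigeons.
To avoid 5 of any one flavour, the worst case takes at most 4 of each flavour, or every candy of a flavour that has fewer than 4.
That gives 3 + 2 + 3 + 3 + 4 + 1 + 1 + 4 + 1 + 4 + 3 + 1 = 30 candies with no flavour reaching 5.
The next candy forces some flavour to 5, so 30 + 1 = 31.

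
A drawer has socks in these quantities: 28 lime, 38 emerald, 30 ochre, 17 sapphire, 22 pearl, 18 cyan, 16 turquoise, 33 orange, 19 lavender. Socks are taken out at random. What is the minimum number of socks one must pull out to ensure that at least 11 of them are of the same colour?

91

The 9 colours are the holes; the socks drawn are the pigeons.
To avoid 11 of any one colour, the worst case takes at most 10 of each colour.
That gives 10 + 10 + 10 + 10 + 10 + 10 + 10 + 10 + 10 = 90 socks with no colour reaching 11.
The next sock forces some colour to 11, so 90 + 1 = 91.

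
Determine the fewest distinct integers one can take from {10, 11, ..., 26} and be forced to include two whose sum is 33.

Two chosen integers sum to 33 exactly when both halves of some pair {x, 33−x} with 10 ≤ x ≤ 33−x ≤ 23 are chosen — 7 such pairs.
The remaining 3 elements (those with no distinct partner in range) can never complete a 33-sum, so the worst case takes all of them and one from each pair: 3 + 7 = 10.
The 11th integer has to be the second member of some pair, so 10 + 1 = 11.

11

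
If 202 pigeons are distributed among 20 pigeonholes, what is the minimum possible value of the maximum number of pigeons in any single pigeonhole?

The 20 pigeonholes are the holes and the 202 pigeons are the pigeons.
If every pigeonhole held at most 10 pigeons, the total would be at most 20 × 10 = 200, which is less than 202.
So some pigeonhole holds at least ⌈202/20⌉ = 11 pigeons.

11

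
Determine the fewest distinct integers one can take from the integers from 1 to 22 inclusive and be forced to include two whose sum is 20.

Two chosen integers sum to 20 exactly when both halves of some pair {x, 20−x} with 1 ≤ x ≤ 20−x ≤ 19 are chosen — 9 such pairs.
The remaining 4 elements (those with no distinct partner in range) can never complete a 20-sum, so the worst case takes all of them and one from each pair: 4 + 9 = 13.
By pigeonhole, the 14th integer has to be the second member of some pair, so 13 + 1 = 14.

14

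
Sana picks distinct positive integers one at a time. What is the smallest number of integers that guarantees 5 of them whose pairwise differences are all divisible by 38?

153

Integers whose pairwise differences are multiples of 38 are exactly those sharing a remainder mod 38. The 38 residue classes mod 38 are the pigeonholes.
With 152 integers one could put 4 in each residue class and have no class reach 5.
The 153rd integer pushes some class to 5, so 38·4 + 1 = 153.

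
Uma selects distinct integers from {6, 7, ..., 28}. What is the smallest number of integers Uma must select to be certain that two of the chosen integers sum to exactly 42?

17

A set avoiding the sum 42 can contain at most one of each pair {x, 42−x}, plus the 9 elements whose complement lies outside the range or equal to its own complement.
The integers 6, …, 21 (16 of them) are such a set: any two sum to at least 6+7 = 13 and at most 20+21 = 41 < 42.
By the pigeonhole principle, any 17th integer completes one of the 7 pairs, so 17 choices force a sum of 42.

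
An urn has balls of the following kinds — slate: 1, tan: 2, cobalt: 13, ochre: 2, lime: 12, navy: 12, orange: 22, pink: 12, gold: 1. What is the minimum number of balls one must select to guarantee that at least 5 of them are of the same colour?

An adversary could hand out at most 4 balls per colour (4 colours run out sooner): 1 + 2 + 4 + 2 + 4 + 4 + 4 + 4 + 1 = 26 balls and still no colour has 5.
Pigeonhole: one more ball lands in a colour already at 4, so 27 draws are enough and 26 are not.

27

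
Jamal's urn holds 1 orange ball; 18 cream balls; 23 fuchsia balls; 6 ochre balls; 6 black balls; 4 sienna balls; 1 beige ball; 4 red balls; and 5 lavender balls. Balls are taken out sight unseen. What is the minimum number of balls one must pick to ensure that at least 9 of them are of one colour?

44

The 9 colours are the holes; the balls drawn are the pigeons.
To avoid 9 of any one colour, the worst case takes at most 8 of each colour, or every ball of a colour that has fewer than 8.
That gives 1 + 8 + 8 + 6 + 6 + 4 + 1 + 4 + 5 = 43 balls with no colour reaching 9.
The next ball forces some colour to 9, so 43 + 1 = 44.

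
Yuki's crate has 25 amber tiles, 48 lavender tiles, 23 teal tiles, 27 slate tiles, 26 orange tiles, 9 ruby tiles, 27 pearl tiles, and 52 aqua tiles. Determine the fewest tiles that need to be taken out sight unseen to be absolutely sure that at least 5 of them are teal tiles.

219

In the worst case for collecting teal tiles, every non-teal tile comes out first.
There are 25 + 48 + 27 + 26 + 9 + 27 + 52 = 214 non-teal tiles altogether.
After those, each further tile must be teal, so 214 + 5 = 219 draws guarantee 5 teal tiles.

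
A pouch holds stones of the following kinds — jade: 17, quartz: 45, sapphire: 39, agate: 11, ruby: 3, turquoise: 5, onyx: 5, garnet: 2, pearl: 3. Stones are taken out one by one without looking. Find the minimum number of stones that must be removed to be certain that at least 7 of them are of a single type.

By pigeonhole, put each drawn stone into a box by type. The largest draw with every box below 7 takes min(count, 6) from each type; types with fewer than 6 contribute all they have.
Σ min(cᵢ, 6) = 6 + 6 + 6 + 6 + 3 + 5 + 5 + 2 + 3 = 42.
Draw number 42 + 1 = 43 must push one box to 7.

43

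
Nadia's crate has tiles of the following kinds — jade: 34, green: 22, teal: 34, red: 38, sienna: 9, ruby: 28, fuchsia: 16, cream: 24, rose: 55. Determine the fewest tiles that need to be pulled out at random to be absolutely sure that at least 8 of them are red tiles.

230

In the worst case for collecting red tiles, every non-red tile comes out first.
There are 34 + 22 + 34 + 9 + 28 + 16 + 24 + 55 = 222 non-red tiles altogether.
After those, each further tile must be red, so 222 + 8 = 230 draws guarantee 8 red tiles.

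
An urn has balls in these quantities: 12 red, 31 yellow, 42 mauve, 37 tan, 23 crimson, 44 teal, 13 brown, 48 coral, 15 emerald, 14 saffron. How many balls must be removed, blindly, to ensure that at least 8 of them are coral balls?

239

In the worst case for collecting coral balls, every non-coral ball comes out first.
There are 12 + 31 + 42 + 37 + 23 + 44 + 13 + 15 + 14 = 231 non-coral balls altogether.
After those, each further ball must be coral, so 231 + 8 = 239 draws guarantee 8 coral balls.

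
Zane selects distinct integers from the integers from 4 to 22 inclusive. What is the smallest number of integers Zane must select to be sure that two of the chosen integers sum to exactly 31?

13

Group the elements by complementary pair {x, 31−x}: {9,22}, {10,21}, {11,20}, …, giving 7 two-element pairs and 5 integers whose partner 31−x falls outside [4,22].
Treating each of those 12 groups as a pigeonhole, one can pick one integer per group — 12 integers — with no two summing to 31.
The 13th integer lands in an occupied pair, forcing a sum of 31.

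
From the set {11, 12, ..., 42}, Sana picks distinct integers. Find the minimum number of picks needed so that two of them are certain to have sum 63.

22

Two chosen integers sum to 63 exactly when both halves of some pair {x, 63−x} with 21 ≤ x ≤ 63−x ≤ 42 are chosen — 11 such pairs.
The remaining 10 elements (those with no distinct partner in range) can never complete a 63-sum, so the worst case takes all of them and one from each pair: 10 + 11 = 21.
Pigeonhole: the 22nd integer has to be the second member of some pair, so 21 + 1 = 22.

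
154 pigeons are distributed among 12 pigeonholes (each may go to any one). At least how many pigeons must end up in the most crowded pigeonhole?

13

By pigeonhole, the 12 pigeonholes are the holes and the 154 pigeons are the pigeons.
If every pigeonhole held at most 12 pigeons, the total would be at most 12 × 12 = 144, which is less than 154.
So some pigeonhole holds at least ⌈154/12⌉ = 13 pigeons.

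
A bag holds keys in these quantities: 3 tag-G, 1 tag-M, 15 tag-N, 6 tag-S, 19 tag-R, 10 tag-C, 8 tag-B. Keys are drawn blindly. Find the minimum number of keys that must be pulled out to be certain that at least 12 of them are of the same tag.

By the pigeonhole principle, put each drawn key into a box by tag. The largest draw with every box below 12 takes min(count, 11) from each tag; tags with fewer than 11 contribute all they have.
Σ min(cᵢ, 11) = 3 + 1 + 11 + 6 + 11 + 10 + 8 = 50.
Draw number 50 + 1 = 51 must push one box to 12.

51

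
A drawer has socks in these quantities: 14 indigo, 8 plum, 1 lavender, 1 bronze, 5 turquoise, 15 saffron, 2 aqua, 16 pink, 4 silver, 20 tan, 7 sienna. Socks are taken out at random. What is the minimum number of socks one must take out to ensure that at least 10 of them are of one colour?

Pigeonhole: the 11 colours are the holes; the socks drawn are the pigeons.
To avoid 10 of any one colour, the worst case takes at most 9 of each colour, or every sock of a colour that has fewer than 9.
That gives 9 + 8 + 1 + 1 + 5 + 9 + 2 + 9 + 4 + 9 + 7 = 64 socks with no colour reaching 10.
The next sock forces some colour to 10, so 64 + 1 = 65.

65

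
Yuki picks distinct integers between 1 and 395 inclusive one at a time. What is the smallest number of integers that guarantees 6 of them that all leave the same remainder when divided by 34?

Pigeonhole: the 34 residue classes mod 34 are the pigeonholes.
With 170 integers one could put 5 in each residue class and have no class reach 6.
The 171st integer pushes some class to 6, so 34·5 + 1 = 171.

171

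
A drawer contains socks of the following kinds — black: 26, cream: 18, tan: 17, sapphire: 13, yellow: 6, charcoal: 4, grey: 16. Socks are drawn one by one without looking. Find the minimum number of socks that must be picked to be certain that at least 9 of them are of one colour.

An adversary could hand out at most 8 socks per colour (yellow, charcoal run out sooner): 8 + 8 + 8 + 8 + 6 + 4 + 8 = 50 socks and still no colour has 9.
By the pigeonhole principle, one more sock lands in a colour already at 8, so 51 draws are enough and 50 are not.

51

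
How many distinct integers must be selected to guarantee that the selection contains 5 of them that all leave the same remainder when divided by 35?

By the pigeonhole principle, the 35 residue classes mod 35 are the pigeonholes.
With 140 integers one could put 4 in each residue class and have no class reach 5.
The 141st integer pushes some class to 5, so 35·4 + 1 = 141.

141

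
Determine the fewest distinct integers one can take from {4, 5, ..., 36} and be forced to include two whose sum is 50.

23

Two chosen integers sum to 50 exactly when both halves of some pair {x, 50−x} with 14 ≤ x ≤ 50−x ≤ 36 are chosen — 11 such pairs.
The remaining 11 elements (those with no distinct partner in range) can never complete a 50-sum, so the worst case takes all of them and one from each pair: 11 + 11 = 22.
The 23rd integer has to be the second member of some pair, so 22 + 1 = 23.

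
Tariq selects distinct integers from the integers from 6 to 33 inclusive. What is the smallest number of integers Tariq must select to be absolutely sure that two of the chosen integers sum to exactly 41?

16

Two chosen integers sum to 41 exactly when both halves of some pair {x, 41−x} with 8 ≤ x ≤ 41−x ≤ 33 are chosen — 13 such pairs.
The remaining 2 elements (those with no distinct partner in range) can never complete a 41-sum, so the worst case takes all of them and one from each pair: 2 + 13 = 15.
The 16th integer has to be the second member of some pair, so 15 + 1 = 16.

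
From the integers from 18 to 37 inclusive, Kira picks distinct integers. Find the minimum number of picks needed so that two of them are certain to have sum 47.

15

Two chosen integers sum to 47 exactly when both halves of some pair {x, 47−x} with 18 ≤ x ≤ 47−x ≤ 29 are chosen — 6 such pairs.
The remaining 8 elements (those with no distinct partner in range) can never complete a 47-sum, so the worst case takes all of them and one from each pair: 8 + 6 = 14.
By the pigeonhole principle, the 15th integer has to be the second member of some pair, so 14 + 1 = 15.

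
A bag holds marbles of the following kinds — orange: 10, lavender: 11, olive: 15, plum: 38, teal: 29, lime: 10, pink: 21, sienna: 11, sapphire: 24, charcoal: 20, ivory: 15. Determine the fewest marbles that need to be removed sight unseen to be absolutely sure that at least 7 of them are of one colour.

Put each drawn marble into a box by colour. The largest draw with every box below 7 takes min(count, 6) from each colour.
Σ min(cᵢ, 6) = 6 + 6 + 6 + 6 + 6 + 6 + 6 + 6 + 6 + 6 + 6 = 66.
Draw number 66 + 1 = 67 must push one box to 7.

67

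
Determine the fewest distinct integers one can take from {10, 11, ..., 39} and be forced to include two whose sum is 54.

19

A set avoiding the sum 54 can contain at most one of each pair {x, 54−x}, plus the 6 elements whose complement lies outside the range or equal to its own complement.
The integers 10, …, 27 (18 of them) are such a set: any two sum to at least 10+11 = 21 and at most 26+27 = 53 < 54.
Pigeonhole: any 19th integer completes one of the 12 pairs, so 19 choices force a sum of 54.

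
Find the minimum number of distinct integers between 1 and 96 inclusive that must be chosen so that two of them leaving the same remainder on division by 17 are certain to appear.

18

By pigeonhole, the 17 residue classes mod 17 are the pigeonholes.
With 17 integers one could put 1 in each residue class and have no class reach 2.
The 18th integer pushes some class to 2, so 17·1 + 1 = 18.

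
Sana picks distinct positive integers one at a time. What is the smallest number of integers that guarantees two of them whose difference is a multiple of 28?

Integers whose pairwise differences are multiples of 28 are exactly those sharing a remainder mod 28. By pigeonhole, the 28 residue classes mod 28 are the pigeonholes.
With 28 integers one could put 1 in each residue class and have no class reach 2.
The 29th integer pushes some class to 2, so 28·1 + 1 = 29.

29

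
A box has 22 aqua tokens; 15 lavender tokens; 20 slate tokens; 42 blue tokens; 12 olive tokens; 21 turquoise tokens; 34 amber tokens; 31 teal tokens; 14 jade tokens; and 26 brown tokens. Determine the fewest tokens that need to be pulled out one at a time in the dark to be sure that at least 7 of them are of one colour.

An adversary could hand out at most 6 tokens per colour: 6 + 6 + 6 + 6 + 6 + 6 + 6 + 6 + 6 + 6 = 60 tokens and still no colour has 7.
One more token lands in a colour already at 6, so 61 draws are enough and 60 are not.

61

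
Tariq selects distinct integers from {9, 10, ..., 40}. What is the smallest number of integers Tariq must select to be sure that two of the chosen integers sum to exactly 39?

A set avoiding the sum 39 can contain at most one of each pair {x, 39−x}, plus the 10 elements whose complement lies outside the range.
The integers 20, …, 40 (21 of them) are such a set: any two sum to at least 20+21 = 41 > 39.
By pigeonhole, any 22nd integer completes one of the 11 pairs, so 22 choices force a sum of 39.

22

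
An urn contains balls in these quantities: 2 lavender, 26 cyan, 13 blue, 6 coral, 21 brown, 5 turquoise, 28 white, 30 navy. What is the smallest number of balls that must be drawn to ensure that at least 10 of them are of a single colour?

By the pigeonhole principle, the 8 colours are the holes; the balls drawn are the pigeons.
To avoid 10 of any one colour, the worst case takes at most 9 of each colour, or every ball of a colour that has fewer than 9.
That gives 2 + 9 + 9 + 6 + 9 + 5 + 9 + 9 = 58 balls with no colour reaching 10.
The next ball forces some colour to 10, so 58 + 1 = 59.

59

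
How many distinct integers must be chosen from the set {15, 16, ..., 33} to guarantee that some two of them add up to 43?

13

Two chosen integers sum to 43 exactly when both halves of some pair {x, 43−x} with 15 ≤ x ≤ 43−x ≤ 28 are chosen — 7 such pairs.
The remaining 5 elements (those with no distinct partner in range) can never complete a 43-sum, so the worst case takes all of them and one from each pair: 5 + 7 = 12.
The 13th integer has to be the second member of some pair, so 12 + 1 = 13.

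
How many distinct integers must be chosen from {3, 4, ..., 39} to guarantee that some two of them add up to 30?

Two chosen integers sum to 30 exactly when both halves of some pair {x, 30−x} with 3 ≤ x ≤ 30−x ≤ 27 are chosen — 12 such pairs.
The remaining 13 elements (those with no distinct partner in range) can never complete a 30-sum, so the worst case takes all of them and one from each pair: 13 + 12 = 25.
Pigeonhole: the 26th integer has to be the second member of some pair, so 25 + 1 = 26.

26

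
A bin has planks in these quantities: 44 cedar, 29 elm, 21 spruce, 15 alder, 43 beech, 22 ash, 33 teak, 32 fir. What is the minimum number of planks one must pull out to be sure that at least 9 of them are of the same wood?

65

An adversary could hand out at most 8 planks per wood: 8 + 8 + 8 + 8 + 8 + 8 + 8 + 8 = 64 planks and still no wood has 9.
By pigeonhole, one more plank lands in a wood already at 8, so 65 draws are enough and 64 are not.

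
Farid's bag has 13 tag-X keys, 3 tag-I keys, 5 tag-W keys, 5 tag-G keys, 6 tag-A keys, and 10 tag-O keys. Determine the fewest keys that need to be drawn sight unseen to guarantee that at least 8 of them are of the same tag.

By pigeonhole, the 6 tags are the holes; the keys drawn are the pigeons.
To avoid 8 of any one tag, the worst case takes at most 7 of each tag, or every key of a tag that has fewer than 7.
That gives 7 + 3 + 5 + 5 + 6 + 7 = 33 keys with no tag reaching 8.
The next key forces some tag to 8, so 33 + 1 = 34.

34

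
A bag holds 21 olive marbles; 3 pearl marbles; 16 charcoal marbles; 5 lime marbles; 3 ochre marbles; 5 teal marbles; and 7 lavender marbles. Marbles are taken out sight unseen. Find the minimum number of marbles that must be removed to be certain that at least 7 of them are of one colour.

35

An adversary could hand out at most 6 marbles per colour (4 colours run out sooner): 6 + 3 + 6 + 5 + 3 + 5 + 6 = 34 marbles and still no colour has 7.
One more marble lands in a colour already at 6, so 35 draws are enough and 34 are not.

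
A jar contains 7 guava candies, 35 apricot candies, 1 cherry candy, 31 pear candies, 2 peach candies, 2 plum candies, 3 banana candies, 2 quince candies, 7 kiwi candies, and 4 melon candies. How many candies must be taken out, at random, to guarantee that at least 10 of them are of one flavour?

47

Pigeonhole: put each drawn candy into a box by flavour. The largest draw with every box below 10 takes min(count, 9) from each flavour; flavours with fewer than 9 contribute all they have.
Σ min(cᵢ, 9) = 7 + 9 + 1 + 9 + 2 + 2 + 3 + 2 + 7 + 4 = 46.
Draw number 46 + 1 = 47 must push one box to 10.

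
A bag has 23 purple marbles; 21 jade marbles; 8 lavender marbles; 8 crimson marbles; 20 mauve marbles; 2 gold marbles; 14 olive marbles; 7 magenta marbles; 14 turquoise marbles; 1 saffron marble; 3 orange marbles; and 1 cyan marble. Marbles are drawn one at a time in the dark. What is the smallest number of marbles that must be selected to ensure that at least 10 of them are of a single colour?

By the pigeonhole principle, put each drawn marble into a box by colour. The largest draw with every box below 10 takes min(count, 9) from each colour; colours with fewer than 9 contribute all they have.
Σ min(cᵢ, 9) = 9 + 9 + 8 + 8 + 9 + 2 + 9 + 7 + 9 + 1 + 3 + 1 = 75.
Draw number 75 + 1 = 76 must push one box to 10.

76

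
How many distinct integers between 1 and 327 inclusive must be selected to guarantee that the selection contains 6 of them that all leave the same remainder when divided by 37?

By the pigeonhole principle, the 37 residue classes mod 37 are the pigeonholes.
With 185 integers one could put 5 in each residue class and have no class reach 6.
The 186th integer pushes some class to 6, so 37·5 + 1 = 186.

186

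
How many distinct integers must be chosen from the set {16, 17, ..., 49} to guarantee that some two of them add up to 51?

Two chosen integers sum to 51 exactly when both halves of some pair {x, 51−x} with 16 ≤ x ≤ 51−x ≤ 35 are chosen — 10 such pairs.
The remaining 14 elements (those with no distinct partner in range) can never complete a 51-sum, so the worst case takes all of them and one from each pair: 14 + 10 = 24.
By the pigeonhole principle, the 25th integer has to be the second member of some pair, so 24 + 1 = 25.

25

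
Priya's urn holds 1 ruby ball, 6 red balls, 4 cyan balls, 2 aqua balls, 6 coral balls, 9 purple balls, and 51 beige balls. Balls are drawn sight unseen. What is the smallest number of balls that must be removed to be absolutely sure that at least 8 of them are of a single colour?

Put each drawn ball into a box by colour. The largest draw with every box below 8 takes min(count, 7) from each colour; colours with fewer than 7 contribute all they have.
Σ min(cᵢ, 7) = 1 + 6 + 4 + 2 + 6 + 7 + 7 = 33.
Draw number 33 + 1 = 34 must push one box to 8.

34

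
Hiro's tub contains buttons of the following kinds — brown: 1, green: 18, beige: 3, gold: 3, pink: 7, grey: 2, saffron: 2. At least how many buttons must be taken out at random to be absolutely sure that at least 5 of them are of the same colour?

20

Put each drawn button into a box by colour. The largest draw with every box below 5 takes min(count, 4) from each colour; colours with fewer than 4 contribute all they have.
Σ min(cᵢ, 4) = 1 + 4 + 3 + 3 + 4 + 2 + 2 = 19.
Draw number 19 + 1 = 20 must push one box to 5.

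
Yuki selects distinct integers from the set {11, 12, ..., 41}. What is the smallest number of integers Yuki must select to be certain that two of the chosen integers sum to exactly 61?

Two chosen integers sum to 61 exactly when both halves of some pair {x, 61−x} with 20 ≤ x ≤ 61−x ≤ 41 are chosen — 11 such pairs.
The remaining 9 elements (those with no distinct partner in range) can never complete a 61-sum, so the worst case takes all of them and one from each pair: 9 + 11 = 20.
By the pigeonhole principle, the 21st integer has to be the second member of some pair, so 20 + 1 = 21.

21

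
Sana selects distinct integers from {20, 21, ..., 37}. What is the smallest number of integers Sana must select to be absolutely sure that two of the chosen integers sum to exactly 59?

11

Group the elements by complementary pair {x, 59−x}: {22,37}, {23,36}, {24,35}, …, giving 8 two-element pairs and 2 integers whose partner 59−x falls outside [20,37].
Treating each of those 10 groups as a pigeonhole, one can pick one integer per group — 10 integers — with no two summing to 59.
The 11th integer lands in an occupied pair, forcing a sum of 59.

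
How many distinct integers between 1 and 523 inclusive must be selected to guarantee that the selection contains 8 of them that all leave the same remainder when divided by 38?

The 38 residue classes mod 38 are the pigeonholes.
With 266 integers one could put 7 in each residue class and have no class reach 8.
The 267th integer pushes some class to 8, so 38·7 + 1 = 267.

267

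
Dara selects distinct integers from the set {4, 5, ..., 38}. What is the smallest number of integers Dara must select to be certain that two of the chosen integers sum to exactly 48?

22

Group the elements by complementary pair {x, 48−x}: {10,38}, {11,37}, {12,36}, …, giving 14 two-element pairs; the single value 24 (it cannot pair with itself since the integers are distinct); and 6 integers whose partner 48−x falls outside [4,38].
Pigeonhole: treating each of those 21 groups as a pigeonhole, one can pick one integer per group — 21 integers — with no two summing to 48.
The 22nd integer lands in an occupied pair, forcing a sum of 48.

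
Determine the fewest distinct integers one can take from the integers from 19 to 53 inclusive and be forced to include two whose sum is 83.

A set avoiding the sum 83 can contain at most one of each pair {x, 83−x}, plus the 11 elements whose complement lies outside the range.
The integers 19, …, 41 (23 of them) are such a set: any two sum to at least 19+20 = 39 and at most 40+41 = 81 < 83.
Any 24th integer completes one of the 12 pairs, so 24 choices force a sum of 83.

24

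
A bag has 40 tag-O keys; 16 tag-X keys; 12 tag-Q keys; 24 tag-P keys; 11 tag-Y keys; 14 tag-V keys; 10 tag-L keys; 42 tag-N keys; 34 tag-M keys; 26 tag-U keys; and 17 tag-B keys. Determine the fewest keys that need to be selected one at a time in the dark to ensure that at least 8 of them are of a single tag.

78

Put each drawn key into a box by tag. The largest draw with every box below 8 takes min(count, 7) from each tag.
Σ min(cᵢ, 7) = 7 + 7 + 7 + 7 + 7 + 7 + 7 + 7 + 7 + 7 + 7 = 77.
Draw number 77 + 1 = 78 must push one box to 8.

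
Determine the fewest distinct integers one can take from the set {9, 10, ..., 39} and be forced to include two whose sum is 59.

22

A set avoiding the sum 59 can contain at most one of each pair {x, 59−x}, plus the 11 elements whose complement lies outside the range.
The integers 9, …, 29 (21 of them) are such a set: any two sum to at least 9+10 = 19 and at most 28+29 = 57 < 59.
Pigeonhole: any 22nd integer completes one of the 10 pairs, so 22 choices force a sum of 59.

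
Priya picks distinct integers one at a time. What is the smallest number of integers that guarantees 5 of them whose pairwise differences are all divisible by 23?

Integers whose pairwise differences are multiples of 23 are exactly those sharing a remainder mod 23. The 23 residue classes mod 23 are the pigeonholes.
With 92 integers one could put 4 in each residue class and have no class reach 5.
The 93rd integer pushes some class to 5, so 23·4 + 1 = 93.

93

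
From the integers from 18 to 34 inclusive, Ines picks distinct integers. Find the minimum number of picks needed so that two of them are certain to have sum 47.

Two chosen integers sum to 47 exactly when both halves of some pair {x, 47−x} with 18 ≤ x ≤ 47−x ≤ 29 are chosen — 6 such pairs.
The remaining 5 elements (those with no distinct partner in range) can never complete a 47-sum, so the worst case takes all of them and one from each pair: 5 + 6 = 11.
The 12th integer has to be the second member of some pair, so 11 + 1 = 12.

12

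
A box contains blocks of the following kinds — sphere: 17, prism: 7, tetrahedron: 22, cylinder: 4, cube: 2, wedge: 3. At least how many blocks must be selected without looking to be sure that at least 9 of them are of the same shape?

The 6 shapes are the holes; the blocks drawn are the pigeons.
To avoid 9 of any one shape, the worst case takes at most 8 of each shape, or every block of a shape that has fewer than 8.
That gives 8 + 7 + 8 + 4 + 2 + 3 = 32 blocks with no shape reaching 9.
The next block forces some shape to 9, so 32 + 1 = 33.

33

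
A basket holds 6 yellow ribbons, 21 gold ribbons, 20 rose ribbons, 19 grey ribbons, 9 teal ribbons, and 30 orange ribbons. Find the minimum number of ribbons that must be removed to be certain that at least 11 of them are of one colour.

56

An adversary could hand out at most 10 ribbons per colour (yellow, teal run out sooner): 6 + 10 + 10 + 10 + 9 + 10 = 55 ribbons and still no colour has 11.
By the pigeonhole principle, one more ribbon lands in a colour already at 10, so 56 draws are enough and 55 are not.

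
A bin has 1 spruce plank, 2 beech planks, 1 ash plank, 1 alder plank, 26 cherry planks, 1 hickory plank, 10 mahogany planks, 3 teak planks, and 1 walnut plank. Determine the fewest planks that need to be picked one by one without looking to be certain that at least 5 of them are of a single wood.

By pigeonhole, the 9 woods are the holes; the planks drawn are the pigeons.
To avoid 5 of any one wood, the worst case takes at most 4 of each wood, or every plank of a wood that has fewer than 4.
That gives 1 + 2 + 1 + 1 + 4 + 1 + 4 + 3 + 1 = 18 planks with no wood reaching 5.
The next plank forces some wood to 5, so 18 + 1 = 19.

19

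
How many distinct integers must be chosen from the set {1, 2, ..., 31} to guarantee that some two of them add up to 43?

Two chosen integers sum to 43 exactly when both halves of some pair {x, 43−x} with 12 ≤ x ≤ 43−x ≤ 31 are chosen — 10 such pairs.
The remaining 11 elements (those with no distinct partner in range) can never complete a 43-sum, so the worst case takes all of them and one from each pair: 11 + 10 = 21.
The 22nd integer has to be the second member of some pair, so 21 + 1 = 22.

22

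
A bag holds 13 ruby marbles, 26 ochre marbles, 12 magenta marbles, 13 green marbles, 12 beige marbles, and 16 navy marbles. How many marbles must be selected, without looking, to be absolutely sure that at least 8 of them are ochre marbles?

74

In the worst case for collecting ochre marbles, every non-ochre marble comes out first.
There are 13 + 12 + 13 + 12 + 16 = 66 non-ochre marbles altogether.
After those, each further marble must be ochre, so 66 + 8 = 74 draws guarantee 8 ochre marbles.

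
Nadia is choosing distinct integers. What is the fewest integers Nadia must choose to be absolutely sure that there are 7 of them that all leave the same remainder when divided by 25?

151

Pigeonhole: the 25 residue classes mod 25 are the pigeonholes.
With 150 integers one could put 6 in each residue class and have no class reach 7.
The 151st integer pushes some class to 7, so 25·6 + 1 = 151.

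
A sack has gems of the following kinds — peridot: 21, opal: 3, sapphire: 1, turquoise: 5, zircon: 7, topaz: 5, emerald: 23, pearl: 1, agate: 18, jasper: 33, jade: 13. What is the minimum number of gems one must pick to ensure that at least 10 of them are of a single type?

An adversary could hand out at most 9 gems per type (6 types run out sooner): 9 + 3 + 1 + 5 + 7 + 5 + 9 + 1 + 9 + 9 + 9 = 67 gems and still no type has 10.
By the pigeonhole principle, one more gem lands in a type already at 9, so 68 draws are enough and 67 are not.

68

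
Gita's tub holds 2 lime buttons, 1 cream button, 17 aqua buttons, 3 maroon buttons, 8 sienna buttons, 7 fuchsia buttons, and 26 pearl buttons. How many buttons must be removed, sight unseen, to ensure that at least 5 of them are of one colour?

23

An adversary could hand out at most 4 buttons per colour (lime, cream, maroon run out sooner): 2 + 1 + 4 + 3 + 4 + 4 + 4 = 22 buttons and still no colour has 5.
Pigeonhole: one more button lands in a colour already at 4, so 23 draws are enough and 22 are not.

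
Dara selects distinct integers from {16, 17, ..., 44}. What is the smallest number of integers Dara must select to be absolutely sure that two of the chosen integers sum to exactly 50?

Two chosen integers sum to 50 exactly when both halves of some pair {x, 50−x} with 16 ≤ x ≤ 50−x ≤ 34 are chosen — 9 such pairs.
The remaining 11 elements (those with no distinct partner in range) can never complete a 50-sum, so the worst case takes all of them and one from each pair: 11 + 9 = 20.
Pigeonhole: the 21st integer has to be the second member of some pair, so 20 + 1 = 21.

21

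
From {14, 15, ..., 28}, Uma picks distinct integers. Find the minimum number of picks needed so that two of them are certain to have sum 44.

10

Group the elements by complementary pair {x, 44−x}: {16,28}, {17,27}, {18,26}, …, giving 6 two-element pairs, the single value 22 (it cannot pair with itself since the integers are distinct), and 2 integers whose partner 44−x falls outside [14,28].
Treating each of those 9 groups as a pigeonhole, one can pick one integer per group — 9 integers — with no two summing to 44.
The 10th integer lands in an occupied pair, forcing a sum of 44.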